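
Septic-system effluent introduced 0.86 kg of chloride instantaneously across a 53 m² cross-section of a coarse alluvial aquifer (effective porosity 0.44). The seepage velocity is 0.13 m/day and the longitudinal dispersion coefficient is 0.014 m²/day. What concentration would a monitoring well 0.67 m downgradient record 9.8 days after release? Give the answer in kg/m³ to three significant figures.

For an instantaneous plane source, C(x,t) = M/(n_e·A·√(4πDt)) · exp(−(x−vt)²/(4Dt)), with n_e·A the pore (flow) area.
Plume center vt = 0.13 × 9.8 = 1.274 m, so the well at 0.67 m is 0.604 m upgradient of the peak.
√(4πDt) = 1.313 m, giving peak height M/(n_e·A·√(4πDt)) = 0.86/(0.44 × 53 × 1.313) = 0.02809 kg/m³.
(x−vt)²/(4Dt) = (-0.604)²/(4 × 0.014 × 9.8) = 0.6648; exp(−0.6648) = 0.5144.
C = 0.02809 × 0.5144 = 0.0144 kg/m³.

0.0144 kg/m³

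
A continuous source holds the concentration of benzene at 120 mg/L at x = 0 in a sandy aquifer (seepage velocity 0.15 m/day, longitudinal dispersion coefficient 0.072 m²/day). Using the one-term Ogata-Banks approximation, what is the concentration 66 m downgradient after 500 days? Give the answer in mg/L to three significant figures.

103 mg/L

For a continuous step input, C/C₀ ≈ ½·erfc((x−vt)/(2√(Dt))).
vt = 0.15 × 500 = 75 m and 2√(Dt) = 2√(0.072 × 500) = 12.00 m.
Argument (x−vt)/(2√(Dt)) = (66 − 75)/12.00 = -0.7500; ½·erfc(-0.7500) = 0.8556.
C = 120 × 0.8556 = 103 mg/L.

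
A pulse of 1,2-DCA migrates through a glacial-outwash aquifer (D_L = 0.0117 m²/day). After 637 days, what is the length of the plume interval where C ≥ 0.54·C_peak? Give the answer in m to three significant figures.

The plume is Gaussian with σ = √(2Dt) = √(2 × 0.0117 × 637) = 3.861 m.
C/C_peak = exp(−Δx²/(2σ²)) = 0.54 ⇒ Δx = σ·√(−2 ln 0.54) = 3.861 × 1.110 = 4.286 m.
Width = 2Δx = 8.57 m.

8.57 m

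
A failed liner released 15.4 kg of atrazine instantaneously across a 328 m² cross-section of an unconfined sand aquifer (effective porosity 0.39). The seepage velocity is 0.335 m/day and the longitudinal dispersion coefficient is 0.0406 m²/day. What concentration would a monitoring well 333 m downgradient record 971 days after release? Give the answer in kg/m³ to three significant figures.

0.00371 kg/m³

For an instantaneous plane source, C(x,t) = M/(n_e·A·√(4πDt)) · exp(−(x−vt)²/(4Dt)), with n_e·A the pore (flow) area.
Plume center vt = 0.335 × 971 = 325.285 m, so the well at 333 m is 7.715 m downgradient of the peak.
√(4πDt) = 22.26 m, giving peak height M/(n_e·A·√(4πDt)) = 15.4/(0.39 × 328 × 22.26) = 0.005408 kg/m³.
(x−vt)²/(4Dt) = (7.715)²/(4 × 0.0406 × 971) = 0.3775; exp(−0.3775) = 0.6856.
C = 0.005408 × 0.6856 = 0.00371 kg/m³.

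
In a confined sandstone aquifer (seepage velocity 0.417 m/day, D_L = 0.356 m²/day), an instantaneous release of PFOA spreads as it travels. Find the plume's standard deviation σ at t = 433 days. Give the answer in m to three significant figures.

17.6 m

Dispersive spreading gives a Gaussian with σ² = 2Dt; advection only shifts the center.
σ = √(2 × 0.356 × 433) = 17.6 m.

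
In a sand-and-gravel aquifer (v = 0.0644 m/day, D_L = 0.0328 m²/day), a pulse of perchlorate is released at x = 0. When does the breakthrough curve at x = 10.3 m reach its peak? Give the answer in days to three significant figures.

For the 1D instantaneous-source solution, setting ∂C/∂t = 0 at fixed x gives v²t² + 2Dt − x² = 0, so t = (√(D² + v²x²) − D)/v².
√(D² + v²x²) = √(0.0328² + 0.0644² × 10.3²) = 0.6641; v² = 0.00414736.
t = (0.6641 − 0.0328)/0.00414736 = 152 days (vs. the pure-advection estimate x/v = 160 d).

152 days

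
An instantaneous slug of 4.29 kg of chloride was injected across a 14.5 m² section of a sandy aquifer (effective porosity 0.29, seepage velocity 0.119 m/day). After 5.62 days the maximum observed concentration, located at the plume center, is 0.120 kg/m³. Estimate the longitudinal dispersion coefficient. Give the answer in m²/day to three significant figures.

1.02 m²/day

At the plume center C_max = M/(n_e·A·√(4πDt)), so D = M²/(4πt·(n_e·A·C_max)²).
n_e·A·C_max = 0.29 × 14.5 × 0.120 = 0.5046 kg/m.
D = 4.29²/(4π × 5.62 × 0.5046²) = 1.02 m²/day.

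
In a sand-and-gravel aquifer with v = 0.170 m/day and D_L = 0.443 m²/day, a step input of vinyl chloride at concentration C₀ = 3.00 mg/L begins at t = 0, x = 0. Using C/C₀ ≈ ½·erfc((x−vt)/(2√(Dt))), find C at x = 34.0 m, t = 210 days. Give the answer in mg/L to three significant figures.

For a continuous step input, C/C₀ ≈ ½·erfc((x−vt)/(2√(Dt))).
vt = 0.170 × 210 = 35.7 m and 2√(Dt) = 2√(0.443 × 210) = 19.29 m.
Argument (x−vt)/(2√(Dt)) = (34.0 − 35.7)/19.29 = -0.08813; ½·erfc(-0.08813) = 0.5496.
C = 3.00 × 0.5496 = 1.65 mg/L.

1.65 mg/L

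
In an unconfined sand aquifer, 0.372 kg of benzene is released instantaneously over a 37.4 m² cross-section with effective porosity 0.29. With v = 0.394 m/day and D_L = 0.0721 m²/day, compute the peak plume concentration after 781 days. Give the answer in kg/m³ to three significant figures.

0.00129 kg/m³

The peak of an instantaneous 1D plume sits at x = vt; there the Gaussian factor is 1 and C_max = M/(n_e·A·√(4πDt)), where n_e·A is the pore area the mass is dissolved in.
√(4πDt) = √(4π × 0.0721 × 781) = 26.60 m, so C_max = 0.372/(0.29 × 37.4 × 26.60) = 0.00129 kg/m³.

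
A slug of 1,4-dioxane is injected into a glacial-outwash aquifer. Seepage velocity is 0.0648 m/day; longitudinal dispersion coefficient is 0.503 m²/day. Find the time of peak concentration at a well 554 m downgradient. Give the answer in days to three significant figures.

For the 1D instantaneous-source solution, setting ∂C/∂t = 0 at fixed x gives v²t² + 2Dt − x² = 0, so t = (√(D² + v²x²) − D)/v².
√(D² + v²x²) = √(0.503² + 0.0648² × 554²) = 35.90; v² = 0.00419904.
t = (35.90 − 0.503)/0.00419904 = 8430 days (vs. the pure-advection estimate x/v = 8550 d).

8430 days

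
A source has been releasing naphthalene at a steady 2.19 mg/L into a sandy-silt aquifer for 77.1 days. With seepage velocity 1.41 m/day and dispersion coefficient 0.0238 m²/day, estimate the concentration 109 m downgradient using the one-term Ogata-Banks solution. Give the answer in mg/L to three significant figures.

For a continuous step input, C/C₀ ≈ ½·erfc((x−vt)/(2√(Dt))).
vt = 1.41 × 77.1 = 108.711 m and 2√(Dt) = 2√(0.0238 × 77.1) = 2.709 m.
Argument (x−vt)/(2√(Dt)) = (109 − 108.711)/2.709 = 0.1067; ½·erfc(0.1067) = 0.4400.
C = 2.19 × 0.4400 = 0.964 mg/L.

0.964 mg/L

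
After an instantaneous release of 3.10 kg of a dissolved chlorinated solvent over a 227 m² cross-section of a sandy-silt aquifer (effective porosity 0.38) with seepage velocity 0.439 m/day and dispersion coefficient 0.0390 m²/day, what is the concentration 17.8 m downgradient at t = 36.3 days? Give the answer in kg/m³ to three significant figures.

For an instantaneous plane source, C(x,t) = M/(n_e·A·√(4πDt)) · exp(−(x−vt)²/(4Dt)), with n_e·A the pore (flow) area.
Plume center vt = 0.439 × 36.3 = 15.9357 m, so the well at 17.8 m is 1.8643 m downgradient of the peak.
√(4πDt) = 4.218 m, giving peak height M/(n_e·A·√(4πDt)) = 3.10/(0.38 × 227 × 4.218) = 0.008520 kg/m³.
(x−vt)²/(4Dt) = (1.8643)²/(4 × 0.0390 × 36.3) = 0.6138; exp(−0.6138) = 0.5413.
C = 0.008520 × 0.5413 = 0.00461 kg/m³.

0.00461 kg/m³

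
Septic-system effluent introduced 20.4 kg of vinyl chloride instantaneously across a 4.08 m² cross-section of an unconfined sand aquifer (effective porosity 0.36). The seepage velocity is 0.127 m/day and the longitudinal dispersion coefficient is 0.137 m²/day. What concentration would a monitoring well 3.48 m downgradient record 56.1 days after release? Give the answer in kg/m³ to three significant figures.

0.917 kg/m³

For an instantaneous plane source, C(x,t) = M/(n_e·A·√(4πDt)) · exp(−(x−vt)²/(4Dt)), with n_e·A the pore (flow) area.
Plume center vt = 0.127 × 56.1 = 7.1247 m, so the well at 3.48 m is 3.6447 m upgradient of the peak.
√(4πDt) = 9.828 m, giving peak height M/(n_e·A·√(4πDt)) = 20.4/(0.36 × 4.08 × 9.828) = 1.413 kg/m³.
(x−vt)²/(4Dt) = (-3.6447)²/(4 × 0.137 × 56.1) = 0.4321; exp(−0.4321) = 0.6491.
C = 1.413 × 0.6491 = 0.917 kg/m³.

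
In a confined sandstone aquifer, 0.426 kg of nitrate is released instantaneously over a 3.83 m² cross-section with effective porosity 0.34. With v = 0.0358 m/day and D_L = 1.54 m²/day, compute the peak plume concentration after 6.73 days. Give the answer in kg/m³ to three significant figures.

0.0287 kg/m³

The peak of an instantaneous 1D plume sits at x = vt; there the Gaussian factor is 1 and C_max = M/(n_e·A·√(4πDt)), where n_e·A is the pore area the mass is dissolved in.
√(4πDt) = √(4π × 1.54 × 6.73) = 11.41 m, so C_max = 0.426/(0.34 × 3.83 × 11.41) = 0.0287 kg/m³.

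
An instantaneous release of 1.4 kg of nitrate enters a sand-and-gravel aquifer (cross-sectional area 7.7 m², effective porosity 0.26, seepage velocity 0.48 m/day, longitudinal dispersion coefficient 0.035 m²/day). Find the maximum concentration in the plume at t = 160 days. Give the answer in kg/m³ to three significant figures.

The peak of an instantaneous 1D plume sits at x = vt; there the Gaussian factor is 1 and C_max = M/(n_e·A·√(4πDt)), where n_e·A is the pore area the mass is dissolved in.
√(4πDt) = √(4π × 0.035 × 160) = 8.389 m, so C_max = 1.4/(0.26 × 7.7 × 8.389) = 0.0834 kg/m³.

0.0834 kg/m³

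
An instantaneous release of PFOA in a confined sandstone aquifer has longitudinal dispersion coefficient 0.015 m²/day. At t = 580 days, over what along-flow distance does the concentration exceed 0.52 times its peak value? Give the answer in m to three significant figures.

The plume is Gaussian with σ = √(2Dt) = √(2 × 0.015 × 580) = 4.171 m.
C/C_peak = exp(−Δx²/(2σ²)) = 0.52 ⇒ Δx = σ·√(−2 ln 0.52) = 4.171 × 1.144 = 4.772 m.
Width = 2Δx = 9.54 m.

9.54 m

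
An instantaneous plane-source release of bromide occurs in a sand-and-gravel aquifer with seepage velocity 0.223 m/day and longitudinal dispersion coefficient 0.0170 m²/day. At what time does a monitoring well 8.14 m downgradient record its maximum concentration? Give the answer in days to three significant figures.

For the 1D instantaneous-source solution, setting ∂C/∂t = 0 at fixed x gives v²t² + 2Dt − x² = 0, so t = (√(D² + v²x²) − D)/v².
√(D² + v²x²) = √(0.0170² + 0.223² × 8.14²) = 1.815; v² = 0.049729.
t = (1.815 − 0.0170)/0.049729 = 36.2 days (vs. the pure-advection estimate x/v = 36.5 d).

36.2 days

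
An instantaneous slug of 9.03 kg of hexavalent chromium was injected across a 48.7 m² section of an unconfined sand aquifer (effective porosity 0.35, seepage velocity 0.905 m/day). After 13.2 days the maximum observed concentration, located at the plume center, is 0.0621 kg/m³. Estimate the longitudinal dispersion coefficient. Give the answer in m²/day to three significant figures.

0.439 m²/day

At the plume center C_max = M/(n_e·A·√(4πDt)), so D = M²/(4πt·(n_e·A·C_max)²).
n_e·A·C_max = 0.35 × 48.7 × 0.0621 = 1.058 kg/m.
D = 9.03²/(4π × 13.2 × 1.058²) = 0.439 m²/day.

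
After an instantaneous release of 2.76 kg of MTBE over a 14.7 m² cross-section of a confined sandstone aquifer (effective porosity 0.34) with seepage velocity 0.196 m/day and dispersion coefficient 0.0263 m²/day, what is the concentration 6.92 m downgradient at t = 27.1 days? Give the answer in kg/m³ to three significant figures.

0.0745 kg/m³

For an instantaneous plane source, C(x,t) = M/(n_e·A·√(4πDt)) · exp(−(x−vt)²/(4Dt)), with n_e·A the pore (flow) area.
Plume center vt = 0.196 × 27.1 = 5.3116 m, so the well at 6.92 m is 1.6084 m downgradient of the peak.
√(4πDt) = 2.993 m, giving peak height M/(n_e·A·√(4πDt)) = 2.76/(0.34 × 14.7 × 2.993) = 0.1845 kg/m³.
(x−vt)²/(4Dt) = (1.6084)²/(4 × 0.0263 × 27.1) = 0.9074; exp(−0.9074) = 0.4036.
C = 0.1845 × 0.4036 = 0.0745 kg/m³.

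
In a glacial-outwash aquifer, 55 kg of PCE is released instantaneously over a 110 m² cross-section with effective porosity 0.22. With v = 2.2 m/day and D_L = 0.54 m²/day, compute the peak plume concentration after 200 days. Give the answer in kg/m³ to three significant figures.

0.0617 kg/m³

The peak of an instantaneous 1D plume sits at x = vt; there the Gaussian factor is 1 and C_max = M/(n_e·A·√(4πDt)), where n_e·A is the pore area the mass is dissolved in.
√(4πDt) = √(4π × 0.54 × 200) = 36.84 m, so C_max = 55/(0.22 × 110 × 36.84) = 0.0617 kg/m³.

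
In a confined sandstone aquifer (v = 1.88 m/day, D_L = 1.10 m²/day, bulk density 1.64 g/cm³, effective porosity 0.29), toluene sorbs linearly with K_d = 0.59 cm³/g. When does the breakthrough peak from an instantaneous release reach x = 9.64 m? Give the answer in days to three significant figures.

Retardation factor R = 1 + ρ_b·K_d/n = 1 + 1.64 × 0.59/0.29 = 4.337.
Sorption retards both mechanisms: v_R = v/R = 0.4335 m/day, D_R = D/R = 0.2536 m²/day.
Peak time from v_R²t² + 2D_R t − x² = 0: t = (√(D_R² + v_R²x²) − D_R)/v_R².
√(D_R² + v_R²x²) = √(0.2536² + 0.4335² × 9.64²) = 4.187; v_R² = 0.1879.
t = (4.187 − 0.2536)/0.1879 = 20.9 days.

20.9 days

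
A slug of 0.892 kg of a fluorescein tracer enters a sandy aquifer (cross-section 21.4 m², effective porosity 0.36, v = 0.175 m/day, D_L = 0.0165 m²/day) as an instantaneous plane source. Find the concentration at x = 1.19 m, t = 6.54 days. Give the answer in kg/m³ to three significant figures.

For an instantaneous plane source, C(x,t) = M/(n_e·A·√(4πDt)) · exp(−(x−vt)²/(4Dt)), with n_e·A the pore (flow) area.
Plume center vt = 0.175 × 6.54 = 1.1445 m, so the well at 1.19 m is 0.0455 m downgradient of the peak.
√(4πDt) = 1.164 m, giving peak height M/(n_e·A·√(4πDt)) = 0.892/(0.36 × 21.4 × 1.164) = 0.09947 kg/m³.
(x−vt)²/(4Dt) = (0.0455)²/(4 × 0.0165 × 6.54) = 0.004796; exp(−0.004796) = 0.9952.
C = 0.09947 × 0.9952 = 0.0990 kg/m³.

0.0990 kg/m³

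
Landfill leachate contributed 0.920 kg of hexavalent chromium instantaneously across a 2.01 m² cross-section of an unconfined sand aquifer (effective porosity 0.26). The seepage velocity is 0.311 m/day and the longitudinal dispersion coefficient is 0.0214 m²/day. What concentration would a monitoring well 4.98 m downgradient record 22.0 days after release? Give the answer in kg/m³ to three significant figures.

For an instantaneous plane source, C(x,t) = M/(n_e·A·√(4πDt)) · exp(−(x−vt)²/(4Dt)), with n_e·A the pore (flow) area.
Plume center vt = 0.311 × 22.0 = 6.842 m, so the well at 4.98 m is 1.862 m upgradient of the peak.
√(4πDt) = 2.432 m, giving peak height M/(n_e·A·√(4πDt)) = 0.920/(0.26 × 2.01 × 2.432) = 0.7239 kg/m³.
(x−vt)²/(4Dt) = (-1.862)²/(4 × 0.0214 × 22.0) = 1.841; exp(−1.841) = 0.1587.
C = 0.7239 × 0.1587 = 0.115 kg/m³.

0.115 kg/m³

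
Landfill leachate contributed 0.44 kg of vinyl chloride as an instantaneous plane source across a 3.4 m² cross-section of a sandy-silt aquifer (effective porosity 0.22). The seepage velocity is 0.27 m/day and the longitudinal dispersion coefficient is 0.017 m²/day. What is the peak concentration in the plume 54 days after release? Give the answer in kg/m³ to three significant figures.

0.173 kg/m³

The peak of an instantaneous 1D plume sits at x = vt; there the Gaussian factor is 1 and C_max = M/(n_e·A·√(4πDt)), where n_e·A is the pore area the mass is dissolved in.
√(4πDt) = √(4π × 0.017 × 54) = 3.396 m, so C_max = 0.44/(0.22 × 3.4 × 3.396) = 0.173 kg/m³.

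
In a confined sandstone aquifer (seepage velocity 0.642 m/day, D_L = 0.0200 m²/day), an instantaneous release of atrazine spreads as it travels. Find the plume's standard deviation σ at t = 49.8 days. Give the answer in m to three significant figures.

Dispersive spreading gives a Gaussian with σ² = 2Dt; advection only shifts the center.
σ = √(2 × 0.0200 × 49.8) = 1.41 m.

1.41 m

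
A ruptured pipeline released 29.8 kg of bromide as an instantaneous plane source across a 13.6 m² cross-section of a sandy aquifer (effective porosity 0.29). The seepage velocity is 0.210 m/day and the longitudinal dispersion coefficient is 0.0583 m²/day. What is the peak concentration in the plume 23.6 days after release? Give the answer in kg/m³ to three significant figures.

1.82 kg/m³

The peak of an instantaneous 1D plume sits at x = vt; there the Gaussian factor is 1 and C_max = M/(n_e·A·√(4πDt)), where n_e·A is the pore area the mass is dissolved in.
√(4πDt) = √(4π × 0.0583 × 23.6) = 4.158 m, so C_max = 29.8/(0.29 × 13.6 × 4.158) = 1.82 kg/m³.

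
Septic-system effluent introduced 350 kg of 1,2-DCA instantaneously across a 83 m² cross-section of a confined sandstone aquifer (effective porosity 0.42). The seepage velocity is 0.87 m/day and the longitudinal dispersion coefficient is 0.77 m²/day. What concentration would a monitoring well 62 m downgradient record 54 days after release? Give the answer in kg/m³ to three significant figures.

For an instantaneous plane source, C(x,t) = M/(n_e·A·√(4πDt)) · exp(−(x−vt)²/(4Dt)), with n_e·A the pore (flow) area.
Plume center vt = 0.87 × 54 = 46.98 m, so the well at 62 m is 15.02 m downgradient of the peak.
√(4πDt) = 22.86 m, giving peak height M/(n_e·A·√(4πDt)) = 350/(0.42 × 83 × 22.86) = 0.4392 kg/m³.
(x−vt)²/(4Dt) = (15.02)²/(4 × 0.77 × 54) = 1.356; exp(−1.356) = 0.2577.
C = 0.4392 × 0.2577 = 0.113 kg/m³.

0.113 kg/m³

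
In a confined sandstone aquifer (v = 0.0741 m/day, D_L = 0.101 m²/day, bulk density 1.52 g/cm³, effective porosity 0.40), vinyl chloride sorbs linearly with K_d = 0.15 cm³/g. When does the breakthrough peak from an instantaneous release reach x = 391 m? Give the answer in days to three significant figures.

Retardation factor R = 1 + ρ_b·K_d/n = 1 + 1.52 × 0.15/0.40 = 1.570.
Sorption retards both mechanisms: v_R = v/R = 0.04720 m/day, D_R = D/R = 0.06433 m²/day.
Peak time from v_R²t² + 2D_R t − x² = 0: t = (√(D_R² + v_R²x²) − D_R)/v_R².
√(D_R² + v_R²x²) = √(0.06433² + 0.04720² × 391²) = 18.46; v_R² = 0.002228.
t = (18.46 − 0.06433)/0.002228 = 8260 days.

8260 days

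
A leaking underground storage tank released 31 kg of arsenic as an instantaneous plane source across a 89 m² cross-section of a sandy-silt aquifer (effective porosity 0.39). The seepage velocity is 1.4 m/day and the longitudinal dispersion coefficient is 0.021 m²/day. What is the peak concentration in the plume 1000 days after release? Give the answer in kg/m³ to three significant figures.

0.0550 kg/m³

The peak of an instantaneous 1D plume sits at x = vt; there the Gaussian factor is 1 and C_max = M/(n_e·A·√(4πDt)), where n_e·A is the pore area the mass is dissolved in.
√(4πDt) = √(4π × 0.021 × 1000) = 16.24 m, so C_max = 31/(0.39 × 89 × 16.24) = 0.0550 kg/m³.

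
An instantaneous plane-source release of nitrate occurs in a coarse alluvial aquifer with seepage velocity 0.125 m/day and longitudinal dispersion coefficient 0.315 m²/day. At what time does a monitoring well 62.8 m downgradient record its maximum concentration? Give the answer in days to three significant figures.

For the 1D instantaneous-source solution, setting ∂C/∂t = 0 at fixed x gives v²t² + 2Dt − x² = 0, so t = (√(D² + v²x²) − D)/v².
√(D² + v²x²) = √(0.315² + 0.125² × 62.8²) = 7.856; v² = 0.015625.
t = (7.856 − 0.315)/0.015625 = 483 days (vs. the pure-advection estimate x/v = 502 d).

483 days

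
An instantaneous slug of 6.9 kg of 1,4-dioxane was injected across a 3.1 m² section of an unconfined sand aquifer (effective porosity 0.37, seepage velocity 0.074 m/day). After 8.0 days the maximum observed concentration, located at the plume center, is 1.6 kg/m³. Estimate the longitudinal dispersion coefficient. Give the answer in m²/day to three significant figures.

0.141 m²/day

At the plume center C_max = M/(n_e·A·√(4πDt)), so D = M²/(4πt·(n_e·A·C_max)²).
n_e·A·C_max = 0.37 × 3.1 × 1.6 = 1.835 kg/m.
D = 6.9²/(4π × 8.0 × 1.835²) = 0.141 m²/day.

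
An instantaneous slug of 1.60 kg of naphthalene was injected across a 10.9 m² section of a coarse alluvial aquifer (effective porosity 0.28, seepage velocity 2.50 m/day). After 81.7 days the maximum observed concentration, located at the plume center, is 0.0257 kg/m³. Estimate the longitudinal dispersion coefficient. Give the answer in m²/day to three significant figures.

0.405 m²/day

At the plume center C_max = M/(n_e·A·√(4πDt)), so D = M²/(4πt·(n_e·A·C_max)²).
n_e·A·C_max = 0.28 × 10.9 × 0.0257 = 0.07844 kg/m.
D = 1.60²/(4π × 81.7 × 0.07844²) = 0.405 m²/day.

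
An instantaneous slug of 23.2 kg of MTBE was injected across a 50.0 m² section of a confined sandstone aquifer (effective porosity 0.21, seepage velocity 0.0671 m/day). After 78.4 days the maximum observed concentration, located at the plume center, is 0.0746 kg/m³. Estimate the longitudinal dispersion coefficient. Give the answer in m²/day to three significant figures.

At the plume center C_max = M/(n_e·A·√(4πDt)), so D = M²/(4πt·(n_e·A·C_max)²).
n_e·A·C_max = 0.21 × 50.0 × 0.0746 = 0.7833 kg/m.
D = 23.2²/(4π × 78.4 × 0.7833²) = 0.890 m²/day.

0.890 m²/day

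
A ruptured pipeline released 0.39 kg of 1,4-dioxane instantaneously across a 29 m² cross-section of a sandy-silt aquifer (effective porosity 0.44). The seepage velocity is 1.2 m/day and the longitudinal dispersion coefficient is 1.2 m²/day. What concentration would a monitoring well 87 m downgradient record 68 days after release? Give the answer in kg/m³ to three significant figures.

0.000873 kg/m³

For an instantaneous plane source, C(x,t) = M/(n_e·A·√(4πDt)) · exp(−(x−vt)²/(4Dt)), with n_e·A the pore (flow) area.
Plume center vt = 1.2 × 68 = 81.6 m, so the well at 87 m is 5.4 m downgradient of the peak.
√(4πDt) = 32.02 m, giving peak height M/(n_e·A·√(4πDt)) = 0.39/(0.44 × 29 × 32.02) = 0.0009545 kg/m³.
(x−vt)²/(4Dt) = (5.4)²/(4 × 1.2 × 68) = 0.08934; exp(−0.08934) = 0.9145.
C = 0.0009545 × 0.9145 = 0.000873 kg/m³.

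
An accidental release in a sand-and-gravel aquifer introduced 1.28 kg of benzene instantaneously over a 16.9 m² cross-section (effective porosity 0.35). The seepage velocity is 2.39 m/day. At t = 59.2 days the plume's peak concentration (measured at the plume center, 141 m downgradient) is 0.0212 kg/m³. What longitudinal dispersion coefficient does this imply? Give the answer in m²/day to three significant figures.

At the plume center C_max = M/(n_e·A·√(4πDt)), so D = M²/(4πt·(n_e·A·C_max)²).
n_e·A·C_max = 0.35 × 16.9 × 0.0212 = 0.1254 kg/m.
D = 1.28²/(4π × 59.2 × 0.1254²) = 0.140 m²/day.

0.140 m²/day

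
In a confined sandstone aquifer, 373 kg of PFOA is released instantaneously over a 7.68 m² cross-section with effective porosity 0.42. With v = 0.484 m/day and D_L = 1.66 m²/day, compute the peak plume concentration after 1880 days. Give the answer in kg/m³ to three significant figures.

0.584 kg/m³

The peak of an instantaneous 1D plume sits at x = vt; there the Gaussian factor is 1 and C_max = M/(n_e·A·√(4πDt)), where n_e·A is the pore area the mass is dissolved in.
√(4πDt) = √(4π × 1.66 × 1880) = 198.0 m, so C_max = 373/(0.42 × 7.68 × 198.0) = 0.584 kg/m³.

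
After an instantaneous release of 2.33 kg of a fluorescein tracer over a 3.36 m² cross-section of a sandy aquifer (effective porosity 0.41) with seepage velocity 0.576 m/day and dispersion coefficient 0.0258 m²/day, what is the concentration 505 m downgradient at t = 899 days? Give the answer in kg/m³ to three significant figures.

For an instantaneous plane source, C(x,t) = M/(n_e·A·√(4πDt)) · exp(−(x−vt)²/(4Dt)), with n_e·A the pore (flow) area.
Plume center vt = 0.576 × 899 = 517.824 m, so the well at 505 m is 12.824 m upgradient of the peak.
√(4πDt) = 17.07 m, giving peak height M/(n_e·A·√(4πDt)) = 2.33/(0.41 × 3.36 × 17.07) = 0.09908 kg/m³.
(x−vt)²/(4Dt) = (-12.824)²/(4 × 0.0258 × 899) = 1.773; exp(−1.773) = 0.1698.
C = 0.09908 × 0.1698 = 0.0168 kg/m³.

0.0168 kg/m³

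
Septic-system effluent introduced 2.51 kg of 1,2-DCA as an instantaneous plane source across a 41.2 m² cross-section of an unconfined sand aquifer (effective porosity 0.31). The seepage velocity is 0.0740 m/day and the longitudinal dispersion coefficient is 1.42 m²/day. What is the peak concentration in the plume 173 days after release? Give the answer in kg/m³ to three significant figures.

0.00354 kg/m³

The peak of an instantaneous 1D plume sits at x = vt; there the Gaussian factor is 1 and C_max = M/(n_e·A·√(4πDt)), where n_e·A is the pore area the mass is dissolved in.
√(4πDt) = √(4π × 1.42 × 173) = 55.56 m, so C_max = 2.51/(0.31 × 41.2 × 55.56) = 0.00354 kg/m³.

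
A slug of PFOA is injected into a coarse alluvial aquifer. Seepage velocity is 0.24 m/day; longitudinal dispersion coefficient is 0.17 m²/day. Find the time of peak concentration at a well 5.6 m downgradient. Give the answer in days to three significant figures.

For the 1D instantaneous-source solution, setting ∂C/∂t = 0 at fixed x gives v²t² + 2Dt − x² = 0, so t = (√(D² + v²x²) − D)/v².
√(D² + v²x²) = √(0.17² + 0.24² × 5.6²) = 1.355; v² = 0.0576.
t = (1.355 − 0.17)/0.0576 = 20.6 days (vs. the pure-advection estimate x/v = 23.3 d).

20.6 days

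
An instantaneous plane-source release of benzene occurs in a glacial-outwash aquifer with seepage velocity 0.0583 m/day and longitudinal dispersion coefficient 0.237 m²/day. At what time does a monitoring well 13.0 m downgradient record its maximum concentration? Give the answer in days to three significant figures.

For the 1D instantaneous-source solution, setting ∂C/∂t = 0 at fixed x gives v²t² + 2Dt − x² = 0, so t = (√(D² + v²x²) − D)/v².
√(D² + v²x²) = √(0.237² + 0.0583² × 13.0²) = 0.7941; v² = 0.00339889.
t = (0.7941 − 0.237)/0.00339889 = 164 days (vs. the pure-advection estimate x/v = 223 d).

164 days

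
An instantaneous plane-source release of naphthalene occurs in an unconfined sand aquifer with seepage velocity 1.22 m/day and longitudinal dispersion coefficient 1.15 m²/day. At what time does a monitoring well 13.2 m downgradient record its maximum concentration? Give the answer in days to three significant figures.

For the 1D instantaneous-source solution, setting ∂C/∂t = 0 at fixed x gives v²t² + 2Dt − x² = 0, so t = (√(D² + v²x²) − D)/v².
√(D² + v²x²) = √(1.15² + 1.22² × 13.2²) = 16.15; v² = 1.4884.
t = (16.15 − 1.15)/1.4884 = 10.1 days (vs. the pure-advection estimate x/v = 10.8 d).

10.1 days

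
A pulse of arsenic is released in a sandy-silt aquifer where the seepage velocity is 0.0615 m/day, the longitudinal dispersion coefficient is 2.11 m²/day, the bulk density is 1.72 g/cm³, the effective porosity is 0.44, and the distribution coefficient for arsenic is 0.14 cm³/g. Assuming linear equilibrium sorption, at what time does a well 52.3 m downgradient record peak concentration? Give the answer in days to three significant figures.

Retardation factor R = 1 + ρ_b·K_d/n = 1 + 1.72 × 0.14/0.44 = 1.547.
Sorption retards both mechanisms: v_R = v/R = 0.03975 m/day, D_R = D/R = 1.364 m²/day.
Peak time from v_R²t² + 2D_R t − x² = 0: t = (√(D_R² + v_R²x²) − D_R)/v_R².
√(D_R² + v_R²x²) = √(1.364² + 0.03975² × 52.3²) = 2.486; v_R² = 0.001580.
t = (2.486 − 1.364)/0.001580 = 710 days.

710 days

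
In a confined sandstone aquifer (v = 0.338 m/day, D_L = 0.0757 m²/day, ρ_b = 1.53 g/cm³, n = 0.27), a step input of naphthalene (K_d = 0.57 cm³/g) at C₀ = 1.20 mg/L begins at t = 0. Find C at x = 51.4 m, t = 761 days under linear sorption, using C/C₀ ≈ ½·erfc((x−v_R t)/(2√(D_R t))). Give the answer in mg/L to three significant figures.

1.16 mg/L

Retardation factor R = 1 + ρ_b·K_d/n = 1 + 1.53 × 0.57/0.27 = 4.230.
Sorption retards both mechanisms: v_R = v/R = 0.07991 m/day, D_R = D/R = 0.01790 m²/day.
v_R·t = 0.07991 × 761 = 60.81151 m; 2√(D_R t) = 7.382 m; argument = (51.4 − 60.81151)/7.382 = -1.275.
C = C₀ × ½·erfc(-1.275) = 1.20 × 0.9643 = 1.16 mg/L.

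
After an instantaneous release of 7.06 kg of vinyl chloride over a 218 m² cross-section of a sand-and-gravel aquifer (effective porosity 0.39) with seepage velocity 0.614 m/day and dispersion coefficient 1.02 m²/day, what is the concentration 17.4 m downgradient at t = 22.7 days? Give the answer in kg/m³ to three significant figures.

0.00428 kg/m³

For an instantaneous plane source, C(x,t) = M/(n_e·A·√(4πDt)) · exp(−(x−vt)²/(4Dt)), with n_e·A the pore (flow) area.
Plume center vt = 0.614 × 22.7 = 13.9378 m, so the well at 17.4 m is 3.4622 m downgradient of the peak.
√(4πDt) = 17.06 m, giving peak height M/(n_e·A·√(4πDt)) = 7.06/(0.39 × 218 × 17.06) = 0.004867 kg/m³.
(x−vt)²/(4Dt) = (3.4622)²/(4 × 1.02 × 22.7) = 0.1294; exp(−0.1294) = 0.8786.
C = 0.004867 × 0.8786 = 0.00428 kg/m³.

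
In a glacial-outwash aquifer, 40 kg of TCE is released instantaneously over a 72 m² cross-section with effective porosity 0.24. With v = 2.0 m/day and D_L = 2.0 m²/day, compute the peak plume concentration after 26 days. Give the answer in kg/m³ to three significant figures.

The peak of an instantaneous 1D plume sits at x = vt; there the Gaussian factor is 1 and C_max = M/(n_e·A·√(4πDt)), where n_e·A is the pore area the mass is dissolved in.
√(4πDt) = √(4π × 2.0 × 26) = 25.56 m, so C_max = 40/(0.24 × 72 × 25.56) = 0.0906 kg/m³.

0.0906 kg/m³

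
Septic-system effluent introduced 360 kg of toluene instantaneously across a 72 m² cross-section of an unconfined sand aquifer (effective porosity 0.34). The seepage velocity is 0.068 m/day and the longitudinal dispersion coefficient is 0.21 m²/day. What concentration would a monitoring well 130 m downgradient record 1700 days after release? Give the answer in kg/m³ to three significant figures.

0.190 kg/m³

For an instantaneous plane source, C(x,t) = M/(n_e·A·√(4πDt)) · exp(−(x−vt)²/(4Dt)), with n_e·A the pore (flow) area.
Plume center vt = 0.068 × 1700 = 115.6 m, so the well at 130 m is 14.4 m downgradient of the peak.
√(4πDt) = 66.98 m, giving peak height M/(n_e·A·√(4πDt)) = 360/(0.34 × 72 × 66.98) = 0.2196 kg/m³.
(x−vt)²/(4Dt) = (14.4)²/(4 × 0.21 × 1700) = 0.1452; exp(−0.1452) = 0.8648.
C = 0.2196 × 0.8648 = 0.190 kg/m³.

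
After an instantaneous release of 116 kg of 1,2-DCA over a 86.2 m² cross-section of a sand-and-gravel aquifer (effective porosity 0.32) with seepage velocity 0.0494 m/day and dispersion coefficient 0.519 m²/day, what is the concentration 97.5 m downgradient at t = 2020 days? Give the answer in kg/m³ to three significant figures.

0.0366 kg/m³

For an instantaneous plane source, C(x,t) = M/(n_e·A·√(4πDt)) · exp(−(x−vt)²/(4Dt)), with n_e·A the pore (flow) area.
Plume center vt = 0.0494 × 2020 = 99.788 m, so the well at 97.5 m is 2.288 m upgradient of the peak.
√(4πDt) = 114.8 m, giving peak height M/(n_e·A·√(4πDt)) = 116/(0.32 × 86.2 × 114.8) = 0.03663 kg/m³.
(x−vt)²/(4Dt) = (-2.288)²/(4 × 0.519 × 2020) = 0.001248; exp(−0.001248) = 0.9988.
C = 0.03663 × 0.9988 = 0.0366 kg/m³.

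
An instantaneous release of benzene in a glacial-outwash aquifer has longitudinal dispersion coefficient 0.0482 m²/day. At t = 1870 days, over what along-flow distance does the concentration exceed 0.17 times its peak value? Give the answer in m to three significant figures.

50.6 m

The plume is Gaussian with σ = √(2Dt) = √(2 × 0.0482 × 1870) = 13.43 m.
C/C_peak = exp(−Δx²/(2σ²)) = 0.17 ⇒ Δx = σ·√(−2 ln 0.17) = 13.43 × 1.883 = 25.29 m.
Width = 2Δx = 50.6 m.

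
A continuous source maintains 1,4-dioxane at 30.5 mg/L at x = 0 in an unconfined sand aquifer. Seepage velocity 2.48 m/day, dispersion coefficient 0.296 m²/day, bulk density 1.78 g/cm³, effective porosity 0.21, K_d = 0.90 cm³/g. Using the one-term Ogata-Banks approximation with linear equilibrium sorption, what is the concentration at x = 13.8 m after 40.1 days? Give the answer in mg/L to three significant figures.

Retardation factor R = 1 + ρ_b·K_d/n = 1 + 1.78 × 0.90/0.21 = 8.629.
Sorption retards both mechanisms: v_R = v/R = 0.2874 m/day, D_R = D/R = 0.03430 m²/day.
v_R·t = 0.2874 × 40.1 = 11.52474 m; 2√(D_R t) = 2.346 m; argument = (13.8 − 11.52474)/2.346 = 0.9698.
C = C₀ × ½·erfc(0.9698) = 30.5 × 0.08511 = 2.60 mg/L.

2.60 mg/L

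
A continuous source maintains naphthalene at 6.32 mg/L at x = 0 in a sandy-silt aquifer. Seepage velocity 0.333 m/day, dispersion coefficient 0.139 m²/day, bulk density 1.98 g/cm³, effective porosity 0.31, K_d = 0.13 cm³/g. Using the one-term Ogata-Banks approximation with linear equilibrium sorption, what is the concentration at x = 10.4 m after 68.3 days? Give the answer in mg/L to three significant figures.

4.65 mg/L

Retardation factor R = 1 + ρ_b·K_d/n = 1 + 1.98 × 0.13/0.31 = 1.830.
Sorption retards both mechanisms: v_R = v/R = 0.1820 m/day, D_R = D/R = 0.07596 m²/day.
v_R·t = 0.1820 × 68.3 = 12.4306 m; 2√(D_R t) = 4.555 m; argument = (10.4 − 12.4306)/4.555 = -0.4458.
C = C₀ × ½·erfc(-0.4458) = 6.32 × 0.7358 = 4.65 mg/L.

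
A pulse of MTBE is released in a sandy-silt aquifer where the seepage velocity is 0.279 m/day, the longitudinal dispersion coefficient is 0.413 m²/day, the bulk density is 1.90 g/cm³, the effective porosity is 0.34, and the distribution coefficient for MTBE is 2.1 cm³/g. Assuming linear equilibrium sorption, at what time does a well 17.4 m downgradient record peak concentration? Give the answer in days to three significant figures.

730 days

Retardation factor R = 1 + ρ_b·K_d/n = 1 + 1.90 × 2.1/0.34 = 12.74.
Sorption retards both mechanisms: v_R = v/R = 0.02190 m/day, D_R = D/R = 0.03242 m²/day.
Peak time from v_R²t² + 2D_R t − x² = 0: t = (√(D_R² + v_R²x²) − D_R)/v_R².
√(D_R² + v_R²x²) = √(0.03242² + 0.02190² × 17.4²) = 0.3824; v_R² = 0.0004796.
t = (0.3824 − 0.03242)/0.0004796 = 730 days.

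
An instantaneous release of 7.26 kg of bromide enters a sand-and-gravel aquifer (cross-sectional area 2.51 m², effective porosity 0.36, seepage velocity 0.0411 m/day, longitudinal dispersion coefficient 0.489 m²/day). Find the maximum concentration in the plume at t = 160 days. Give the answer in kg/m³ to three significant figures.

0.256 kg/m³

The peak of an instantaneous 1D plume sits at x = vt; there the Gaussian factor is 1 and C_max = M/(n_e·A·√(4πDt)), where n_e·A is the pore area the mass is dissolved in.
√(4πDt) = √(4π × 0.489 × 160) = 31.36 m, so C_max = 7.26/(0.36 × 2.51 × 31.36) = 0.256 kg/m³.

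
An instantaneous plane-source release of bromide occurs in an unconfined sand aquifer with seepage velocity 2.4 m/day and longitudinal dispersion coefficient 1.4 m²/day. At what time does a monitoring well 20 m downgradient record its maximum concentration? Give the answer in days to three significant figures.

8.09 days

For the 1D instantaneous-source solution, setting ∂C/∂t = 0 at fixed x gives v²t² + 2Dt − x² = 0, so t = (√(D² + v²x²) − D)/v².
√(D² + v²x²) = √(1.4² + 2.4² × 20²) = 48.02; v² = 5.76.
t = (48.02 − 1.4)/5.76 = 8.09 days (vs. the pure-advection estimate x/v = 8.33 d).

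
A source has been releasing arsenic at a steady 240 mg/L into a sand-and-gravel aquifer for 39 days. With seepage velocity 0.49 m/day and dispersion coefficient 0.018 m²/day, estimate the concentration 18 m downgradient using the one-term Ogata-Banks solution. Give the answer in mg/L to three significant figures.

198 mg/L

For a continuous step input, C/C₀ ≈ ½·erfc((x−vt)/(2√(Dt))).
vt = 0.49 × 39 = 19.11 m and 2√(Dt) = 2√(0.018 × 39) = 1.676 m.
Argument (x−vt)/(2√(Dt)) = (18 − 19.11)/1.676 = -0.6623; ½·erfc(-0.6623) = 0.8255.
C = 240 × 0.8255 = 198 mg/L.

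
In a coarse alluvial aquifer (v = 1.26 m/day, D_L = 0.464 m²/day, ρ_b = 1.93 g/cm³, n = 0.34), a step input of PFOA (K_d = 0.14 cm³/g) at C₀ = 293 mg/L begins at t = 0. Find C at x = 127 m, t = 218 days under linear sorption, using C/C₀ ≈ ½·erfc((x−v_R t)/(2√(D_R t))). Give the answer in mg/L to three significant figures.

291 mg/L

Retardation factor R = 1 + ρ_b·K_d/n = 1 + 1.93 × 0.14/0.34 = 1.795.
Sorption retards both mechanisms: v_R = v/R = 0.7019 m/day, D_R = D/R = 0.2585 m²/day.
v_R·t = 0.7019 × 218 = 153.0142 m; 2√(D_R t) = 15.01 m; argument = (127 − 153.0142)/15.01 = -1.733.
C = C₀ × ½·erfc(-1.733) = 293 × 0.9929 = 291 mg/L.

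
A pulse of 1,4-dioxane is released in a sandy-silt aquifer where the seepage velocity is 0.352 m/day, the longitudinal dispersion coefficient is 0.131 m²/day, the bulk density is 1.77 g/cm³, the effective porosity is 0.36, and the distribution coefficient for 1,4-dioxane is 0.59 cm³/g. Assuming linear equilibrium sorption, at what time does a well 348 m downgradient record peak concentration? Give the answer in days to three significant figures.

3850 days

Retardation factor R = 1 + ρ_b·K_d/n = 1 + 1.77 × 0.59/0.36 = 3.901.
Sorption retards both mechanisms: v_R = v/R = 0.09023 m/day, D_R = D/R = 0.03358 m²/day.
Peak time from v_R²t² + 2D_R t − x² = 0: t = (√(D_R² + v_R²x²) − D_R)/v_R².
√(D_R² + v_R²x²) = √(0.03358² + 0.09023² × 348²) = 31.40; v_R² = 0.008141.
t = (31.40 − 0.03358)/0.008141 = 3850 days.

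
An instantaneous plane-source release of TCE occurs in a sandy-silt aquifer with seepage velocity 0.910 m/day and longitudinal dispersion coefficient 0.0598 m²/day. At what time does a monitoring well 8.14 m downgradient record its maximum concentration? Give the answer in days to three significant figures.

8.87 days

For the 1D instantaneous-source solution, setting ∂C/∂t = 0 at fixed x gives v²t² + 2Dt − x² = 0, so t = (√(D² + v²x²) − D)/v².
√(D² + v²x²) = √(0.0598² + 0.910² × 8.14²) = 7.408; v² = 0.8281.
t = (7.408 − 0.0598)/0.8281 = 8.87 days (vs. the pure-advection estimate x/v = 8.95 d).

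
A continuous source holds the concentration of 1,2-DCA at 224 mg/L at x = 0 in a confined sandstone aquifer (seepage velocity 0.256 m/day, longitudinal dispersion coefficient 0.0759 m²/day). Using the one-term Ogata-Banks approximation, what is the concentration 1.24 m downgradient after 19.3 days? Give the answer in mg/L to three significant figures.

221 mg/L

For a continuous step input, C/C₀ ≈ ½·erfc((x−vt)/(2√(Dt))).
vt = 0.256 × 19.3 = 4.9408 m and 2√(Dt) = 2√(0.0759 × 19.3) = 2.421 m.
Argument (x−vt)/(2√(Dt)) = (1.24 − 4.9408)/2.421 = -1.529; ½·erfc(-1.529) = 0.9847.
C = 224 × 0.9847 = 221 mg/L.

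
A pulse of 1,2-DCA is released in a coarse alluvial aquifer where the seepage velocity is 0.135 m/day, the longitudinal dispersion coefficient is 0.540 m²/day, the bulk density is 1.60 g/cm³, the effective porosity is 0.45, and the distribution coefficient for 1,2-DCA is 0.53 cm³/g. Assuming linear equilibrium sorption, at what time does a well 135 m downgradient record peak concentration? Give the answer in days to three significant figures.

Retardation factor R = 1 + ρ_b·K_d/n = 1 + 1.60 × 0.53/0.45 = 2.884.
Sorption retards both mechanisms: v_R = v/R = 0.04681 m/day, D_R = D/R = 0.1872 m²/day.
Peak time from v_R²t² + 2D_R t − x² = 0: t = (√(D_R² + v_R²x²) − D_R)/v_R².
√(D_R² + v_R²x²) = √(0.1872² + 0.04681² × 135²) = 6.322; v_R² = 0.002191.
t = (6.322 − 0.1872)/0.002191 = 2800 days.

2800 days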